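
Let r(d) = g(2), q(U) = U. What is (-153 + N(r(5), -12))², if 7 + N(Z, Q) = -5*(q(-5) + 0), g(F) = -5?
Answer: 18225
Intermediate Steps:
r(d) = -5
N(Z, Q) = 18 (N(Z, Q) = -7 - 5*(-5 + 0) = -7 - 5*(-5) = -7 + 25 = 18)
(-153 + N(r(5), -12))² = (-153 + 18)² = (-135)² = 18225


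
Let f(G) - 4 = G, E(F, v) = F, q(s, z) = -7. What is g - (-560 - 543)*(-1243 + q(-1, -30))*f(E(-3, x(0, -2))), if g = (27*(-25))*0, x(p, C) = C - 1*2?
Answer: -1378750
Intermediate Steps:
x(p, C) = -2 + C (x(p, C) = C - 2 = -2 + C)
f(G) = 4 + G
g = 0 (g = -675*0 = 0)
g - (-560 - 543)*(-1243 + q(-1, -30))*f(E(-3, x(0, -2))) = 0 - (-560 - 543)*(-1243 - 7)*(4 - 3) = 0 - (-1103*(-1250)) = 0 - 1378750 = -1378750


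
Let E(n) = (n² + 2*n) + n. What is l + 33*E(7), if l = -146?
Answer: 2164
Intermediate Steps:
E(n) = n² + 3*n
l + 33*E(7) = -146 + 33*(7*(3 + 7)) = -146 + 33*(7*10) = -146 + 33*70 = -146 + 2310 = 2164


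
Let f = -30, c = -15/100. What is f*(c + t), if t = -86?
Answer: 5169/2 ≈ 2584.5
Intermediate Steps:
c = -3/20 (c = -15*1/100 = -3/20 ≈ -0.15000)
f*(c + t) = -30*(-3/20 - 86) = -30*(-1723/20) = 5169/2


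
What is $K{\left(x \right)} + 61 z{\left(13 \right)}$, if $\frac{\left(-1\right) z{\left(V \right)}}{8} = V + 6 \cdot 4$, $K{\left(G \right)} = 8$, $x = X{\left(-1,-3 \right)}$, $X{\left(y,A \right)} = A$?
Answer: $-18048$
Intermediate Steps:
$x = -3$
$z{\left(V \right)} = -192 - 8 V$ ($z{\left(V \right)} = - 8 \left(V + 6 \cdot 4\right) = - 8 \left(V + 24\right) = - 8 \left(24 + V\right) = -192 - 8 V$)
$K{\left(x \right)} + 61 z{\left(13 \right)} = 8 + 61 \left(-192 - 104\right) = 8 + 61 \left(-296\right) = 8 - 18056 = -18048$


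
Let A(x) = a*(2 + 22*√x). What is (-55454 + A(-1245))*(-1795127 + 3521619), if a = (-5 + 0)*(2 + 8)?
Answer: -95913536568 - 1899141200*I*√1245 ≈ -9.5914e+10 - 6.701e+10*I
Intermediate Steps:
a = -50 (a = -5*10 = -50)
A(x) = -100 - 1100*√x (A(x) = -50*(2 + 22*√x) = -100 - 1100*√x)
(-55454 + A(-1245))*(-1795127 + 3521619) = (-55454 + (-100 - 1100*I*√1245))*(-1795127 + 3521619) = (-55454 + (-100 - 1100*I*√1245))*1726492 = (-55554 - 1100*I*√1245)*1726492 = -95913536568 - 1899141200*I*√1245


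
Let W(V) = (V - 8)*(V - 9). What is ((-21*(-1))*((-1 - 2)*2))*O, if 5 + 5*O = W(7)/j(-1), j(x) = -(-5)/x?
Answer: 3402/25 ≈ 136.08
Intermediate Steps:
W(V) = (-9 + V)*(-8 + V) (W(V) = (-8 + V)*(-9 + V) = (-9 + V)*(-8 + V))
j(x) = 5/x
O = -27/25 (O = -1 + ((72 + 7² - 17*7)/((5/(-1))))/5 = -1 + ((72 + 49 - 119)/((5*(-1))))/5 = -1 + (2/(-5))/5 = -1 + (2*(-⅕))/5 = -1 + (⅕)*(-⅖) = -1 - 2/25 = -27/25 ≈ -1.0800)
((-21*(-1))*((-1 - 2)*2))*O = ((-21*(-1))*((-1 - 2)*2))*(-27/25) = (21*(-3*2))*(-27/25) = (21*(-6))*(-27/25) = -126*(-27/25) = 3402/25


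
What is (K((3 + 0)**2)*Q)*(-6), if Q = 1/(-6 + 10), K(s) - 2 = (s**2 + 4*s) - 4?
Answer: -345/2 ≈ -172.50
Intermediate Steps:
K(s) = -2 + s**2 + 4*s (K(s) = 2 + ((s**2 + 4*s) - 4) = 2 + (-4 + s**2 + 4*s) = -2 + s**2 + 4*s)
Q = 1/4 ≈ 0.25000
(K((3 + 0)**2)*Q)*(-6) = ((-2 + ((3 + 0)**2)**2 + 4*(3 + 0)**2)*(1/4))*(-6) = ((-2 + (3**2)**2 + 4*3**2)*(1/4))*(-6) = ((-2 + 9**2 + 4*9)*(1/4))*(-6) = ((-2 + 81 + 36)*(1/4))*(-6) = (115*(1/4))*(-6) = (115/4)*(-6) = -345/2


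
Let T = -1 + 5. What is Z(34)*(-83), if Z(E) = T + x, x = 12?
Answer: -1328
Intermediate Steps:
T = 4
Z(E) = 16 (Z(E) = 4 + 12 = 16)
Z(34)*(-83) = 16*(-83) = -1328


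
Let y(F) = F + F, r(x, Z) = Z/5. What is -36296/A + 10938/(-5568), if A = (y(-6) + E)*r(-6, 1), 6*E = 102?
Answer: -33684511/928 ≈ -36298.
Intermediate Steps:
r(x, Z) = Z/5 (r(x, Z) = Z*(⅕) = Z/5)
y(F) = 2*F
E = 17 (E = (⅙)*102 = 17)
A = 1 (A = (2*(-6) + 17)*((⅕)*1) = (-12 + 17)*(⅕) = 5*(⅕) = 1)
-36296/A + 10938/(-5568) = -36296/1 + 10938/(-5568) = -36296*1 + 10938*(-1/5568) = -36296 - 1823/928 = -33684511/928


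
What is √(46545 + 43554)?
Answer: 3*√10011 ≈ 300.17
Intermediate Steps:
√(46545 + 43554) = √90099 = 3*√10011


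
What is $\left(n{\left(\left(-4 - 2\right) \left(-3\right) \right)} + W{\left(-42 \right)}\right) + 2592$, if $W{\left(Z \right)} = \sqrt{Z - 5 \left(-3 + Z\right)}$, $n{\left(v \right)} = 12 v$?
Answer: $2808 + \sqrt{183} \approx 2821.5$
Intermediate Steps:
$W{\left(Z \right)} = \sqrt{15 - 4 Z}$ ($W{\left(Z \right)} = \sqrt{Z - \left(-15 + 5 Z\right)} = \sqrt{15 - 4 Z}$)
$\left(n{\left(\left(-4 - 2\right) \left(-3\right) \right)} + W{\left(-42 \right)}\right) + 2592 = \left(12 \left(-4 - 2\right) \left(-3\right) + \sqrt{15 - -168}\right) + 2592 = \left(12 \left(\left(-6\right) \left(-3\right)\right) + \sqrt{15 + 168}\right) + 2592 = \left(12 \cdot 18 + \sqrt{183}\right) + 2592 = \left(216 + \sqrt{183}\right) + 2592 = 2808 + \sqrt{183}$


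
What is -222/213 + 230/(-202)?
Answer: -15639/7171 ≈ -2.1809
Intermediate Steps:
-222/213 + 230/(-202) = -222*1/213 + 230*(-1/202) = -74/71 - 115/101 = -15639/7171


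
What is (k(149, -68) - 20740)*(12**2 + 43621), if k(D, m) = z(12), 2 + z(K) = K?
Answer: -907248450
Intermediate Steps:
z(K) = -2 + K
k(D, m) = 10 (k(D, m) = -2 + 12 = 10)
(k(149, -68) - 20740)*(12**2 + 43621) = (10 - 20740)*(12**2 + 43621) = -20730*(144 + 43621) = -20730*43765 = -907248450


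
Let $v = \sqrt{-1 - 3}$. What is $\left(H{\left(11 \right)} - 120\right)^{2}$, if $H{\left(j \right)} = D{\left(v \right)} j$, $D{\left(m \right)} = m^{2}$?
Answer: $26896$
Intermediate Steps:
$v = 2 i$ ($v = \sqrt{-4} = 2 i \approx 2.0 i$)
$H{\left(j \right)} = - 4 j$ ($H{\left(j \right)} = \left(2 i\right)^{2} j = - 4 j$)
$\left(H{\left(11 \right)} - 120\right)^{2} = \left(\left(-4\right) 11 - 120\right)^{2} = \left(-44 - 120\right)^{2} = \left(-164\right)^{2} = 26896$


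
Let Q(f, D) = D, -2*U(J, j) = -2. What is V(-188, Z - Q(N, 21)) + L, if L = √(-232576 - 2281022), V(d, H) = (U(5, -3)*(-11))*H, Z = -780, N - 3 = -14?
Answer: 8811 + I*√2513598 ≈ 8811.0 + 1585.4*I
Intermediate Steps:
N = -11 (N = 3 - 14 = -11)
U(J, j) = 1 (U(J, j) = -½*(-2) = 1)
V(d, H) = -11*H (V(d, H) = (1*(-11))*H = -11*H)
L = I*√2513598 (L = √(-2513598) = I*√2513598 ≈ 1585.4*I)
V(-188, Z - Q(N, 21)) + L = -11*(-780 - 1*21) + I*√2513598 = -11*(-780 - 21) + I*√2513598 = -11*(-801) + I*√2513598 = 8811 + I*√2513598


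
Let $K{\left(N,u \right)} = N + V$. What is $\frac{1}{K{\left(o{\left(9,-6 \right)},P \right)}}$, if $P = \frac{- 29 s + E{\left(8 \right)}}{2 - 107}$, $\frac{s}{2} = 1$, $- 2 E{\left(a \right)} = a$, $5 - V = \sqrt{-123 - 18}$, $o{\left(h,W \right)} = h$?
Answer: $\frac{14}{337} + \frac{i \sqrt{141}}{337} \approx 0.041543 + 0.035235 i$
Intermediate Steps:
$V = 5 - i \sqrt{141}$ ($V = 5 - \sqrt{-123 - 18} = 5 - \sqrt{-141} = 5 - i \sqrt{141} \approx 5.0 - 11.874 i$)
$E{\left(a \right)} = - \frac{a}{2}$
$s = 2$ ($s = 2 \cdot 1 = 2$)
$P = \frac{62}{105}$ ($P = \frac{\left(-29\right) 2 - 4}{2 - 107} = \frac{-58 - 4}{-105} = \left(-62\right) \left(- \frac{1}{105}\right) = \frac{62}{105} \approx 0.59048$)
$K{\left(N,u \right)} = 5 + N - i \sqrt{141}$ ($K{\left(N,u \right)} = N + \left(5 - i \sqrt{141}\right) = 5 + N - i \sqrt{141}$)
$\frac{1}{K{\left(o{\left(9,-6 \right)},P \right)}} = \frac{1}{5 + 9 - i \sqrt{141}} = \frac{1}{14 - i \sqrt{141}}$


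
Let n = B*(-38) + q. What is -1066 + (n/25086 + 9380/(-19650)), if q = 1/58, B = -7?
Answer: -27469218689/25757220 ≈ -1066.5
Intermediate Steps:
q = 1/58 ≈ 0.017241
n = 15429/58 (n = -7*(-38) + 1/58 = 266 + 1/58 = 15429/58 ≈ 266.02)
-1066 + (n/25086 + 9380/(-19650)) = -1066 + ((15429/58)/25086 + 9380/(-19650)) = -1066 + ((15429/58)*(1/25086) + 9380*(-1/19650)) = -1066 + (139/13108 - 938/1965) = -1066 - 12022169/25757220 = -27469218689/25757220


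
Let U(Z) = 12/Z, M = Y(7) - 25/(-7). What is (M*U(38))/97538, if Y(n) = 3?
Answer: 138/6486277 ≈ 2.1276e-5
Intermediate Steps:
M = 46/7 (M = 3 - 25/(-7) = 3 - 25*(-⅐) = 3 + 25/7 = 46/7 ≈ 6.5714)
(M*U(38))/97538 = (46*(12/38)/7)/97538 = (46*(12*(1/38))/7)*(1/97538) = ((46/7)*(6/19))*(1/97538) = (276/133)*(1/97538) = 138/6486277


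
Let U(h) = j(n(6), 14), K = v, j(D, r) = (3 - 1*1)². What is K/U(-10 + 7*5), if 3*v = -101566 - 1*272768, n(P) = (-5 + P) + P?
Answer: -62389/2 ≈ -31195.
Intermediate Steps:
n(P) = -5 + 2*P
v = -124778 (v = (-101566 - 1*272768)/3 = (-101566 - 272768)/3 = (⅓)*(-374334) = -124778)
j(D, r) = 4 (j(D, r) = (3 - 1)² = 2² = 4)
K = -124778
U(h) = 4
K/U(-10 + 7*5) = -124778/4 = -124778*¼ = -62389/2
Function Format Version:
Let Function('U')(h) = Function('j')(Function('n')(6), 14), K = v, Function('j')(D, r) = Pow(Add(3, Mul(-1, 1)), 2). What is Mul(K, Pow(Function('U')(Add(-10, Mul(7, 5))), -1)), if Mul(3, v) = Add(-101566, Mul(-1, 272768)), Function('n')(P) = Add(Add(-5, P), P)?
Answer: Rational(-62389, 2) ≈ -31195.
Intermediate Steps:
Function('n')(P) = Add(-5, Mul(2, P))
v = -124778 (v = Mul(Rational(1, 3), Add(-101566, Mul(-1, 272768))) = Mul(Rational(1, 3), Add(-101566, -272768)) = Mul(Rational(1, 3), -374334) = -124778)
Function('j')(D, r) = 4 (Function('j')(D, r) = Pow(Add(3, -1), 2) = Pow(2, 2) = 4)
K = -124778
Function('U')(h) = 4
Mul(K, Pow(Function('U')(Add(-10, Mul(7, 5))), -1)) = Mul(-124778, Pow(4, -1)) = Mul(-124778, Rational(1, 4)) = Rational(-62389, 2)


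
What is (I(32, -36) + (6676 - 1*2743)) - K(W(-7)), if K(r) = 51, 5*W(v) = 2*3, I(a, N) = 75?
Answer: 3957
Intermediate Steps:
W(v) = 6/5 (W(v) = (2*3)/5 = (⅕)*6 = 6/5)
(I(32, -36) + (6676 - 1*2743)) - K(W(-7)) = (75 + (6676 - 1*2743)) - 1*51 = (75 + (6676 - 2743)) - 51 = (75 + 3933) - 51 = 4008 - 51 = 3957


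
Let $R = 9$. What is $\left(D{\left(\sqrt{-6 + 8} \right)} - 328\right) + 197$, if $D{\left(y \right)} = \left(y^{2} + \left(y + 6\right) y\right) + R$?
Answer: $-118 + 6 \sqrt{2} \approx -109.51$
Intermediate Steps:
$D{\left(y \right)} = 9 + y^{2} + y \left(6 + y\right)$ ($D{\left(y \right)} = \left(y^{2} + \left(y + 6\right) y\right) + 9 = \left(y^{2} + \left(6 + y\right) y\right) + 9 = \left(y^{2} + y \left(6 + y\right)\right) + 9 = 9 + y^{2} + y \left(6 + y\right)$)
$\left(D{\left(\sqrt{-6 + 8} \right)} - 328\right) + 197 = \left(\left(9 + 2 \left(\sqrt{-6 + 8}\right)^{2} + 6 \sqrt{-6 + 8}\right) - 328\right) + 197 = \left(\left(9 + 2 \left(\sqrt{2}\right)^{2} + 6 \sqrt{2}\right) - 328\right) + 197 = \left(\left(9 + 2 \cdot 2 + 6 \sqrt{2}\right) - 328\right) + 197 = \left(\left(9 + 4 + 6 \sqrt{2}\right) - 328\right) + 197 = \left(\left(13 + 6 \sqrt{2}\right) - 328\right) + 197 = \left(-315 + 6 \sqrt{2}\right) + 197 = -118 + 6 \sqrt{2}$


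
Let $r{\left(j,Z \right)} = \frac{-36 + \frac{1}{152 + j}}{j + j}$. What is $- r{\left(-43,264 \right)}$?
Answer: $- \frac{3923}{9374} \approx -0.4185$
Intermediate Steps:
$r{\left(j,Z \right)} = \frac{-36 + \frac{1}{152 + j}}{2 j}$
$- r{\left(-43,264 \right)} = - \frac{-5471 - -1548}{2 \left(-43\right) \left(152 - 43\right)} = - \frac{\left(-1\right) \left(-5471 + 1548\right)}{2 \cdot 43 \cdot 109} = - \frac{\left(-1\right) \left(-3923\right)}{2 \cdot 43 \cdot 109} = \left(-1\right) \frac{3923}{9374} = - \frac{3923}{9374}$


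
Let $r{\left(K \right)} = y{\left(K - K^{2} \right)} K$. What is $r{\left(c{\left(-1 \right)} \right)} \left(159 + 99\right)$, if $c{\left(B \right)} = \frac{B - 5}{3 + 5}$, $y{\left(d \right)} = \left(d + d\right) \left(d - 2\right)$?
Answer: $- \frac{430731}{256} \approx -1682.5$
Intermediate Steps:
$y{\left(d \right)} = 2 d \left(-2 + d\right)$
$c{\left(B \right)} = - \frac{5}{8} + \frac{B}{8}$ ($c{\left(B \right)} = \frac{-5 + B}{8} = \left(-5 + B\right) \frac{1}{8} = - \frac{5}{8} + \frac{B}{8}$)
$r{\left(K \right)} = 2 K \left(K - K^{2}\right) \left(-2 + K - K^{2}\right)$ ($r{\left(K \right)} = 2 \left(K - K^{2}\right) \left(-2 - \left(K^{2} - K\right)\right) K = 2 \left(K - K^{2}\right) \left(-2 + K - K^{2}\right) K = 2 K \left(K - K^{2}\right) \left(-2 + K - K^{2}\right)$)
$r{\left(c{\left(-1 \right)} \right)} \left(159 + 99\right) = 2 \left(- \frac{5}{8} + \frac{1}{8} \left(-1\right)\right)^{2} \left(-1 + \left(- \frac{5}{8} + \frac{1}{8} \left(-1\right)\right)\right) \left(2 + \left(- \frac{5}{8} + \frac{1}{8} \left(-1\right)\right) \left(-1 + \left(- \frac{5}{8} + \frac{1}{8} \left(-1\right)\right)\right)\right) \left(159 + 99\right) = 2 \left(- \frac{5}{8} - \frac{1}{8}\right)^{2} \left(-1 - \frac{3}{4}\right) \left(2 + \left(- \frac{5}{8} - \frac{1}{8}\right) \left(-1 - \frac{3}{4}\right)\right) 258 = 2 \left(- \frac{3}{4}\right)^{2} \left(-1 - \frac{3}{4}\right) \left(2 - \frac{3 \left(-1 - \frac{3}{4}\right)}{4}\right) 258 = 2 \cdot \frac{9}{16} \left(- \frac{7}{4}\right) \left(2 - - \frac{21}{16}\right) 258 = 2 \cdot \frac{9}{16} \left(- \frac{7}{4}\right) \left(2 + \frac{21}{16}\right) 258 = 2 \cdot \frac{9}{16} \left(- \frac{7}{4}\right) \frac{53}{16} \cdot 258 = \left(- \frac{3339}{512}\right) 258 = - \frac{430731}{256}$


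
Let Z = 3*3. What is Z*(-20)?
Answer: -180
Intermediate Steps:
Z = 9
Z*(-20) = 9*(-20) = -180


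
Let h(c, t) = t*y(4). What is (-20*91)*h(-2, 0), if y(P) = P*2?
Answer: 0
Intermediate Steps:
y(P) = 2*P
h(c, t) = 8*t (h(c, t) = t*(2*4) = t*8 = 8*t)
(-20*91)*h(-2, 0) = (-20*91)*(8*0) = -1820*0 = 0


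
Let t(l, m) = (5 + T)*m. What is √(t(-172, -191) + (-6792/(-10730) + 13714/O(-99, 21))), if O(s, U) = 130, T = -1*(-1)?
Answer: I*√5058330124445/69745 ≈ 32.247*I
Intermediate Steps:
T = 1
t(l, m) = 6*m (t(l, m) = (5 + 1)*m = 6*m)
√(t(-172, -191) + (-6792/(-10730) + 13714/O(-99, 21))) = √(6*(-191) + (-6792/(-10730) + 13714/130)) = √(-1146 + (-6792*(-1/10730) + 13714*(1/130))) = √(-1146 + (3396/5365 + 6857/65)) = √(-1146 + 7401709/69745) = √(-72526061/69745) = I*√5058330124445/69745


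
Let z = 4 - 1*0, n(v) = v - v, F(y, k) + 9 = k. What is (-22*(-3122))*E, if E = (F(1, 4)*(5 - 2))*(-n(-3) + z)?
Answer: -4121040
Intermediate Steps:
F(y, k) = -9 + k
n(v) = 0
z = 4 (z = 4 + 0 = 4)
E = -60 (E = ((-9 + 4)*(5 - 2))*(-1*0 + 4) = (-5*3)*(0 + 4) = -15*4 = -60)
(-22*(-3122))*E = -22*(-3122)*(-60) = 68684*(-60) = -4121040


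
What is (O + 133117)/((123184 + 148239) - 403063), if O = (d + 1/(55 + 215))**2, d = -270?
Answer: -15018493501/9596556000 ≈ -1.5650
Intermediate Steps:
O = 5314264201/72900 (O = (-270 + 1/(55 + 215))**2 = (-270 + 1/270)**2 = (-72899/270)**2 = 5314264201/72900 ≈ 72898.)
(O + 133117)/((123184 + 148239) - 403063) = (5314264201/72900 + 133117)/((123184 + 148239) - 403063) = 15018493501/(72900*(271423 - 403063)) = (15018493501/72900)/(-131640) = (15018493501/72900)*(-1/131640) = -15018493501/9596556000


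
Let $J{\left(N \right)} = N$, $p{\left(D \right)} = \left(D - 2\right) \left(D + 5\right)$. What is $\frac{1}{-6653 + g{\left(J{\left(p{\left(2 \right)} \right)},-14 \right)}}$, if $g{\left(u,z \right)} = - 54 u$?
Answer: $- \frac{1}{6653} \approx -0.00015031$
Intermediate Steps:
$p{\left(D \right)} = \left(-2 + D\right) \left(5 + D\right)$
$\frac{1}{-6653 + g{\left(J{\left(p{\left(2 \right)} \right)},-14 \right)}} = \frac{1}{-6653 - 54 \left(-10 + 2^{2} + 3 \cdot 2\right)} = \frac{1}{-6653 - 54 \left(-10 + 4 + 6\right)} = \frac{1}{-6653 - 0} = \frac{1}{-6653 + 0} = \frac{1}{-6653} = - \frac{1}{6653}$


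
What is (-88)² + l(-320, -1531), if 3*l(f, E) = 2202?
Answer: 8478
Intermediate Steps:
l(f, E) = 734 (l(f, E) = (⅓)*2202 = 734)
(-88)² + l(-320, -1531) = (-88)² + 734 = 7744 + 734 = 8478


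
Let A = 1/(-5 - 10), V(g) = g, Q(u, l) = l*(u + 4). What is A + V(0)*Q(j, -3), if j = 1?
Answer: -1/15 ≈ -0.066667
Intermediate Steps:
Q(u, l) = l*(4 + u)
A = -1/15 (A = 1/(-15) = -1/15 ≈ -0.066667)
A + V(0)*Q(j, -3) = -1/15 + 0*(-3*(4 + 1)) = -1/15 + 0*(-3*5) = -1/15 + 0*(-15) = -1/15 + 0 = -1/15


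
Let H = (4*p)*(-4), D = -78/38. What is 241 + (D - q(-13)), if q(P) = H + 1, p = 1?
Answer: 4825/19 ≈ 253.95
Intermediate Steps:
D = -39/19 (D = -78*1/38 = -39/19 ≈ -2.0526)
H = -16 (H = (4*1)*(-4) = 4*(-4) = -16)
q(P) = -15 (q(P) = -16 + 1 = -15)
241 + (D - q(-13)) = 241 + (-39/19 - 1*(-15)) = 241 + (-39/19 + 15) = 241 + 246/19 = 4825/19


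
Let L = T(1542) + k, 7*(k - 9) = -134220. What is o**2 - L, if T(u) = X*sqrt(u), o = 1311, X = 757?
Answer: 12165204/7 - 757*sqrt(1542) ≈ 1.7082e+6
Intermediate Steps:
T(u) = 757*sqrt(u)
k = -134157/7 (k = 9 + (1/7)*(-134220) = 9 - 134220/7 = -134157/7 ≈ -19165.)
L = -134157/7 + 757*sqrt(1542) (L = 757*sqrt(1542) - 134157/7 = -134157/7 + 757*sqrt(1542) ≈ 10561.)
o**2 - L = 1311**2 - (-134157/7 + 757*sqrt(1542)) = 1718721 + (134157/7 - 757*sqrt(1542)) = 12165204/7 - 757*sqrt(1542)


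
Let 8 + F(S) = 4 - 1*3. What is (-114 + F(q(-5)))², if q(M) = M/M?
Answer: 14641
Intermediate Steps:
q(M) = 1
F(S) = -7 (F(S) = -8 + (4 - 1*3) = -8 + (4 - 3) = -8 + 1 = -7)
(-114 + F(q(-5)))² = (-114 - 7)² = (-121)² = 14641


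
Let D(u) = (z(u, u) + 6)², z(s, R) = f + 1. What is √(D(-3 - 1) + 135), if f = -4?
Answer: 12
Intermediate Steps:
z(s, R) = -3 (z(s, R) = -4 + 1 = -3)
D(u) = 9 (D(u) = (-3 + 6)² = 3² = 9)
√(D(-3 - 1) + 135) = √(9 + 135) = √144 = 12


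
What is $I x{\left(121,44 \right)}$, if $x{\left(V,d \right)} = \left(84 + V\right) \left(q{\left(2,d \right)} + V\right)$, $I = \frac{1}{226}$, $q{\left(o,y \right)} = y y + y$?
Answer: $\frac{430705}{226} \approx 1905.8$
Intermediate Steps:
$q{\left(o,y \right)} = y + y^{2}$ ($q{\left(o,y \right)} = y^{2} + y = y + y^{2}$)
$I = \frac{1}{226} \approx 0.0044248$
$x{\left(V,d \right)} = \left(84 + V\right) \left(V + d \left(1 + d\right)\right)$ ($x{\left(V,d \right)} = \left(84 + V\right) \left(d \left(1 + d\right) + V\right) = \left(84 + V\right) \left(V + d \left(1 + d\right)\right)$)
$I x{\left(121,44 \right)} = \frac{121^{2} + 84 \cdot 121 + 84 \cdot 44 \left(1 + 44\right) + 121 \cdot 44 \left(1 + 44\right)}{226} = \frac{14641 + 10164 + 84 \cdot 44 \cdot 45 + 121 \cdot 44 \cdot 45}{226} = \frac{14641 + 10164 + 166320 + 239580}{226} = \frac{1}{226} \cdot 430705 = \frac{430705}{226}$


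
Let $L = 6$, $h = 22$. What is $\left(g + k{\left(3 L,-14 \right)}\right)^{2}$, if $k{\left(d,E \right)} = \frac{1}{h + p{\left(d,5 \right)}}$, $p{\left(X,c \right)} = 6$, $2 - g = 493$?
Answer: $\frac{188980009}{784} \approx 2.4105 \cdot 10^{5}$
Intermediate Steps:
$g = -491$ ($g = 2 - 493 = -491$)
$k{\left(d,E \right)} = \frac{1}{28}$ ($k{\left(d,E \right)} = \frac{1}{22 + 6} = \frac{1}{28}$)
$\left(g + k{\left(3 L,-14 \right)}\right)^{2} = \left(-491 + \frac{1}{28}\right)^{2} = \left(- \frac{13747}{28}\right)^{2} = \frac{188980009}{784}$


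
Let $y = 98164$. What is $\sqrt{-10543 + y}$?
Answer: $\sqrt{87621} \approx 296.01$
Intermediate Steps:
$\sqrt{-10543 + y} = \sqrt{-10543 + 98164} = \sqrt{87621}$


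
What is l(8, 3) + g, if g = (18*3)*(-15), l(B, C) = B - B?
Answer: -810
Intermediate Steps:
l(B, C) = 0
g = -810 (g = 54*(-15) = -810)
l(8, 3) + g = 0 - 810 = -810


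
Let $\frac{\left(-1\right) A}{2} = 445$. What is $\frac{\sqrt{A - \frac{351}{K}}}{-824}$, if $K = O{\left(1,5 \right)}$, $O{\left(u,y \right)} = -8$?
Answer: $- \frac{i \sqrt{13538}}{3296} \approx - 0.035301 i$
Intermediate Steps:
$K = -8$
$A = -890$ ($A = \left(-2\right) 445 = -890$)
$\frac{\sqrt{A - \frac{351}{K}}}{-824} = \frac{\sqrt{-890 - \frac{351}{-8}}}{-824} = \sqrt{-890 - - \frac{351}{8}} \left(- \frac{1}{824}\right) = \sqrt{-890 + \frac{351}{8}} \left(- \frac{1}{824}\right) = \sqrt{- \frac{6769}{8}} \left(- \frac{1}{824}\right) = \frac{i \sqrt{13538}}{4} \left(- \frac{1}{824}\right) = - \frac{i \sqrt{13538}}{3296}$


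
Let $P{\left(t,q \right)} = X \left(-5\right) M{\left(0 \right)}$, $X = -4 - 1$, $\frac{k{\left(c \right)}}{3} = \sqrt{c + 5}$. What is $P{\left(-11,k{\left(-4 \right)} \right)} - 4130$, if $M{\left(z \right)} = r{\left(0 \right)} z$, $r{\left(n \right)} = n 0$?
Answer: $-4130$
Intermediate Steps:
$r{\left(n \right)} = 0$
$k{\left(c \right)} = 3 \sqrt{5 + c}$ ($k{\left(c \right)} = 3 \sqrt{c + 5} = 3 \sqrt{5 + c}$)
$X = -5$
$M{\left(z \right)} = 0$ ($M{\left(z \right)} = 0 z = 0$)
$P{\left(t,q \right)} = 0$ ($P{\left(t,q \right)} = \left(-5\right) \left(-5\right) 0 = 25 \cdot 0 = 0$)
$P{\left(-11,k{\left(-4 \right)} \right)} - 4130 = 0 - 4130 = -4130$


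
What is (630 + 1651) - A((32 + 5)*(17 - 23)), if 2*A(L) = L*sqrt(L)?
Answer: 2281 + 111*I*sqrt(222) ≈ 2281.0 + 1653.9*I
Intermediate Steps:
A(L) = L**(3/2)/2 (A(L) = (L*sqrt(L))/2 = L**(3/2)/2)
(630 + 1651) - A((32 + 5)*(17 - 23)) = (630 + 1651) - ((32 + 5)*(17 - 23))**(3/2)/2 = 2281 - (37*(-6))**(3/2)/2 = 2281 - (-222)**(3/2)/2 = 2281 - (-222*I*sqrt(222))/2 = 2281 - (-111)*I*sqrt(222) = 2281 + 111*I*sqrt(222)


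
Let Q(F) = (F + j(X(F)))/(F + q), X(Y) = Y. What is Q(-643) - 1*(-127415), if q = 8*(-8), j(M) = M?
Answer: 90083691/707 ≈ 1.2742e+5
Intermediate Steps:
q = -64
Q(F) = 2*F/(-64 + F) (Q(F) = (F + F)/(F - 64) = (2*F)/(-64 + F) = 2*F/(-64 + F))
Q(-643) - 1*(-127415) = 2*(-643)/(-64 - 643) - 1*(-127415) = 2*(-643)/(-707) + 127415 = 2*(-643)*(-1/707) + 127415 = 1286/707 + 127415 = 90083691/707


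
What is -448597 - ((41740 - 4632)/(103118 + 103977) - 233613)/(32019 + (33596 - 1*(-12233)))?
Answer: -7232201751974193/16121931560 ≈ -4.4859e+5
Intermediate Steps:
-448597 - ((41740 - 4632)/(103118 + 103977) - 233613)/(32019 + (33596 - 1*(-12233))) = -448597 - (37108/207095 - 233613)/(32019 + (33596 + 12233)) = -448597 - (37108*(1/207095) - 233613)/(32019 + 45829) = -448597 - (37108/207095 - 233613)/77848 = -448597 - (-48380047127)/(207095*77848) = -448597 - 1*(-48380047127/16121931560) = -448597 + 48380047127/16121931560 = -7232201751974193/16121931560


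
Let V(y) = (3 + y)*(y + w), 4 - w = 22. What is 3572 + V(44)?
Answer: 4794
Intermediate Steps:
w = -18 (w = 4 - 1*22 = 4 - 22 = -18)
V(y) = (-18 + y)*(3 + y) (V(y) = (3 + y)*(y - 18) = (3 + y)*(-18 + y) = (-18 + y)*(3 + y))
3572 + V(44) = 3572 + (-54 + 44² - 15*44) = 3572 + (-54 + 1936 - 660) = 3572 + 1222 = 4794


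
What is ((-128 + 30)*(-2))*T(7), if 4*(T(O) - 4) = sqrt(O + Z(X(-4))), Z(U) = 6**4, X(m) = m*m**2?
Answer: 784 + 49*sqrt(1303) ≈ 2552.8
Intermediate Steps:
X(m) = m**3
Z(U) = 1296
T(O) = 4 + sqrt(1296 + O)/4 (T(O) = 4 + sqrt(O + 1296)/4 = 4 + sqrt(1296 + O)/4)
((-128 + 30)*(-2))*T(7) = ((-128 + 30)*(-2))*(4 + sqrt(1296 + 7)/4) = (-98*(-2))*(4 + sqrt(1303)/4) = 196*(4 + sqrt(1303)/4) = 784 + 49*sqrt(1303)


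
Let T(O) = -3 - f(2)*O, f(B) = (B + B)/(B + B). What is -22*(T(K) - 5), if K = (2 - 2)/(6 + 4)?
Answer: 176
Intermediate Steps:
f(B) = 1 (f(B) = (2*B)/((2*B)) = (2*B)*(1/(2*B)) = 1)
K = 0 (K = 0/10 = 0*(1/10) = 0)
T(O) = -3 - O
-22*(T(K) - 5) = -22*((-3 - 1*0) - 5) = -22*((-3 + 0) - 5) = -22*(-3 - 5) = -22*(-8) = 176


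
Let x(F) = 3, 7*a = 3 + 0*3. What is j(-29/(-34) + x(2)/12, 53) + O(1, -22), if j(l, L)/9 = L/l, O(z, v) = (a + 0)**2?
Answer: 530013/1225 ≈ 432.66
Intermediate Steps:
a = 3/7 (a = (3 + 0*3)/7 = (3 + 0)/7 = (1/7)*3 = 3/7 ≈ 0.42857)
O(z, v) = 9/49 (O(z, v) = (3/7 + 0)**2 = (3/7)**2 = 9/49)
j(l, L) = 9*L/l (j(l, L) = 9*(L/l) = 9*L/l)
j(-29/(-34) + x(2)/12, 53) + O(1, -22) = 9*53/(-29/(-34) + 3/12) + 9/49 = 9*53/(-29*(-1/34) + 3*(1/12)) + 9/49 = 9*53/(29/34 + 1/4) + 9/49 = 9*53/(75/68) + 9/49 = 9*53*(68/75) + 9/49 = 10812/25 + 9/49 = 530013/1225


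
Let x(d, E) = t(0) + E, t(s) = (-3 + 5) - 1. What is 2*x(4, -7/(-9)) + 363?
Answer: 3299/9 ≈ 366.56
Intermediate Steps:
t(s) = 1 (t(s) = 2 - 1 = 1)
x(d, E) = 1 + E
2*x(4, -7/(-9)) + 363 = 2*(1 - 7/(-9)) + 363 = 2*(1 - 7*(-⅑)) + 363 = 2*(1 + 7/9) + 363 = 2*(16/9) + 363 = 32/9 + 363 = 3299/9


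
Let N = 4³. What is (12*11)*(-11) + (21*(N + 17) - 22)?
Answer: 227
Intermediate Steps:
N = 64
(12*11)*(-11) + (21*(N + 17) - 22) = (12*11)*(-11) + (21*(64 + 17) - 22) = 132*(-11) + (21*81 - 22) = -1452 + (1701 - 22) = -1452 + 1679 = 227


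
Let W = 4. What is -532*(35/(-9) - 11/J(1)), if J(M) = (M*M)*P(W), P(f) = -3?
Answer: 1064/9 ≈ 118.22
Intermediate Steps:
J(M) = -3*M² (J(M) = (M*M)*(-3) = M²*(-3) = -3*M²)
-532*(35/(-9) - 11/J(1)) = -532*(35/(-9) - 11/((-3*1²))) = -532*(35*(-⅑) - 11/((-3*1))) = -532*(-35/9 - 11/(-3)) = -532*(-35/9 - 11*(-⅓)) = -532*(-35/9 + 11/3) = -532*(-2/9) = 1064/9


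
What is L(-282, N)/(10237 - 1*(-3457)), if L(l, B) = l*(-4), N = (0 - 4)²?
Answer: 564/6847 ≈ 0.082372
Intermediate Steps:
N = 16 (N = (-4)² = 16)
L(l, B) = -4*l
L(-282, N)/(10237 - 1*(-3457)) = (-4*(-282))/(10237 - 1*(-3457)) = 1128/(10237 + 3457) = 1128/13694 = 1128*(1/13694) = 564/6847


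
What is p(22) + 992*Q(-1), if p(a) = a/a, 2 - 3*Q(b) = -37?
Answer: 12897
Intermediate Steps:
Q(b) = 13 (Q(b) = ⅔ - ⅓*(-37) = ⅔ + 37/3 = 13)
p(a) = 1
p(22) + 992*Q(-1) = 1 + 992*13 = 1 + 12896 = 12897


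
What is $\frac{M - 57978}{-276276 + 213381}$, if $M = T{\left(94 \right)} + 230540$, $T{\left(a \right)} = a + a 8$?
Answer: $- \frac{173408}{62895} \approx -2.7571$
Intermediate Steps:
$T{\left(a \right)} = 9 a$ ($T{\left(a \right)} = a + 8 a = 9 a$)
$M = 231386$ ($M = 9 \cdot 94 + 230540 = 846 + 230540 = 231386$)
$\frac{M - 57978}{-276276 + 213381} = \frac{231386 - 57978}{-276276 + 213381} = \frac{173408}{-62895} = 173408 \left(- \frac{1}{62895}\right) = - \frac{173408}{62895}$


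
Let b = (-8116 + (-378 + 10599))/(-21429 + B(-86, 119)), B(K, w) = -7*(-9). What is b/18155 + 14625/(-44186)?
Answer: -283656328139/856986873489 ≈ -0.33099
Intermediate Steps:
B(K, w) = 63
b = -2105/21366 (b = (-8116 + (-378 + 10599))/(-21429 + 63) = (-8116 + 10221)/(-21366) = 2105*(-1/21366) = -2105/21366 ≈ -0.098521)
b/18155 + 14625/(-44186) = -2105/21366/18155 + 14625/(-44186) = -2105/21366*1/18155 + 14625*(-1/44186) = -421/77579946 - 14625/44186 = -283656328139/856986873489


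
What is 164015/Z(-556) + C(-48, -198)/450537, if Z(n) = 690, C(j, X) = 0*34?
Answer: 32803/138 ≈ 237.70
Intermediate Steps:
C(j, X) = 0
164015/Z(-556) + C(-48, -198)/450537 = 164015/690 + 0/450537 = 164015*(1/690) + 0*(1/450537) = 32803/138 + 0 = 32803/138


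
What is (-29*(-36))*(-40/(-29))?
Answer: 1440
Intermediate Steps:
(-29*(-36))*(-40/(-29)) = 1044*(-40*(-1/29)) = 1044*(40/29) = 1440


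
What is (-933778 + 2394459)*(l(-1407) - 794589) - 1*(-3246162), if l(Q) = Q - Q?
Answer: -1160637808947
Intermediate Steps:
l(Q) = 0
(-933778 + 2394459)*(l(-1407) - 794589) - 1*(-3246162) = (-933778 + 2394459)*(0 - 794589) - 1*(-3246162) = 1460681*(-794589) + 3246162 = -1160641055109 + 3246162 = -1160637808947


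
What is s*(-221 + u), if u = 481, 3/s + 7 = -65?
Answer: -65/6 ≈ -10.833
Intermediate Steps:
s = -1/24 (s = 3/(-7 - 65) = 3/(-72) = 3*(-1/72) = -1/24 ≈ -0.041667)
s*(-221 + u) = -(-221 + 481)/24 = -1/24*260 = -65/6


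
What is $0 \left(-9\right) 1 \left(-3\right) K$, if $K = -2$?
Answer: $0$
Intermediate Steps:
$0 \left(-9\right) 1 \left(-3\right) K = 0 \left(-9\right) 1 \left(-3\right) \left(-2\right) = 0 \left(\left(-3\right) \left(-2\right)\right) = 0 \cdot 6 = 0$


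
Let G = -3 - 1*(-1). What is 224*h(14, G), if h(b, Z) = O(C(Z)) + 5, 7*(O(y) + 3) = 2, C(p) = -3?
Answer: 512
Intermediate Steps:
G = -2 (G = -3 + 1 = -2)
O(y) = -19/7 (O(y) = -3 + (1/7)*2 = -3 + 2/7 = -19/7)
h(b, Z) = 16/7 (h(b, Z) = -19/7 + 5 = 16/7)
224*h(14, G) = 224*(16/7) = 512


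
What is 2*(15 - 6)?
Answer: 18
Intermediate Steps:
2*(15 - 6) = 2*9 = 18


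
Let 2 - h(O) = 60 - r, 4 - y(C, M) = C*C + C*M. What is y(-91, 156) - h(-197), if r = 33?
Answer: 5944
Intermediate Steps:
y(C, M) = 4 - C² - C*M (y(C, M) = 4 - (C*C + C*M) = 4 - (C² + C*M) = 4 + (-C² - C*M) = 4 - C² - C*M)
h(O) = -25 (h(O) = 2 - (60 - 1*33) = 2 - (60 - 33) = 2 - 1*27 = 2 - 27 = -25)
y(-91, 156) - h(-197) = (4 - 1*(-91)² - 1*(-91)*156) - 1*(-25) = (4 - 1*8281 + 14196) + 25 = (4 - 8281 + 14196) + 25 = 5919 + 25 = 5944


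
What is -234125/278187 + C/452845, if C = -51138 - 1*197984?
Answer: -175324837439/125975592015 ≈ -1.3917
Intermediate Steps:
C = -249122 (C = -51138 - 197984 = -249122)
-234125/278187 + C/452845 = -234125/278187 - 249122/452845 = -175324837439/125975592015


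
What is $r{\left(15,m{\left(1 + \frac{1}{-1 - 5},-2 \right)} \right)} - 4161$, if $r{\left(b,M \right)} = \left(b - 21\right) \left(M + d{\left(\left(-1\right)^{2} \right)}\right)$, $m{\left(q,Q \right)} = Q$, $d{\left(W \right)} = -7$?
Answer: $-4107$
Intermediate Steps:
$r{\left(b,M \right)} = \left(-21 + b\right) \left(-7 + M\right)$ ($r{\left(b,M \right)} = \left(b - 21\right) \left(M - 7\right) = \left(-21 + b\right) \left(-7 + M\right)$)
$r{\left(15,m{\left(1 + \frac{1}{-1 - 5},-2 \right)} \right)} - 4161 = \left(147 - -42 - 105 - 30\right) - 4161 = \left(147 + 42 - 105 - 30\right) - 4161 = 54 - 4161 = -4107$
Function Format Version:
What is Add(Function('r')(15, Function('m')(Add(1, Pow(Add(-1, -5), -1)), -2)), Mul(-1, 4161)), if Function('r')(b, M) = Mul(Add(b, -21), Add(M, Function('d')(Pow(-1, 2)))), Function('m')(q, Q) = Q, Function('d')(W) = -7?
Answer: -4107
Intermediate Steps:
Function('r')(b, M) = Mul(Add(-21, b), Add(-7, M)) (Function('r')(b, M) = Mul(Add(b, -21), Add(M, -7)) = Mul(Add(-21, b), Add(-7, M)))
Add(Function('r')(15, Function('m')(Add(1, Pow(Add(-1, -5), -1)), -2)), Mul(-1, 4161)) = Add(Add(147, Mul(-21, -2), Mul(-7, 15), Mul(-2, 15)), Mul(-1, 4161)) = Add(Add(147, 42, -105, -30), -4161) = Add(54, -4161) = -4107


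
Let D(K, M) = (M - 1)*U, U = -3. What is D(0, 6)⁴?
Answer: 50625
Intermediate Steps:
D(K, M) = 3 - 3*M (D(K, M) = (M - 1)*(-3) = (-1 + M)*(-3) = 3 - 3*M)
D(0, 6)⁴ = (3 - 3*6)⁴ = (3 - 18)⁴ = (-15)⁴ = 50625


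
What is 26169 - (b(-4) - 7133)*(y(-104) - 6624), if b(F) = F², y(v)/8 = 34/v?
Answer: -612760885/13 ≈ -4.7135e+7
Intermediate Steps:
y(v) = 272/v (y(v) = 8*(34/v) = 272/v)
26169 - (b(-4) - 7133)*(y(-104) - 6624) = 26169 - ((-4)² - 7133)*(272/(-104) - 6624) = 26169 - (16 - 7133)*(272*(-1/104) - 6624) = 26169 - (-7117)*(-34/13 - 6624) = 26169 - (-7117)*(-86146)/13 = 26169 - 1*613101082/13 = 26169 - 613101082/13 = -612760885/13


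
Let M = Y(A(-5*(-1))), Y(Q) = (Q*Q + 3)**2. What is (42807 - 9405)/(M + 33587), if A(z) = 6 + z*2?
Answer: 5567/16778 ≈ 0.33180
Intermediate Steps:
A(z) = 6 + 2*z
Y(Q) = (3 + Q**2)**2 (Y(Q) = (Q**2 + 3)**2 = (3 + Q**2)**2)
M = 67081 (M = (3 + (6 + 2*(-5*(-1)))**2)**2 = (3 + (6 + 2*5)**2)**2 = (3 + (6 + 10)**2)**2 = (3 + 16**2)**2 = (3 + 256)**2 = 259**2 = 67081)
(42807 - 9405)/(M + 33587) = (42807 - 9405)/(67081 + 33587) = 33402/100668 = 33402*(1/100668) = 5567/16778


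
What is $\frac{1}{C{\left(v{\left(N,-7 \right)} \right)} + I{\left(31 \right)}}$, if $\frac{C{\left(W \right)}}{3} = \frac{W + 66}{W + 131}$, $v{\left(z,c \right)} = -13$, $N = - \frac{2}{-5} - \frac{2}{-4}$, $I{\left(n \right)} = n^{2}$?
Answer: $\frac{118}{113557} \approx 0.0010391$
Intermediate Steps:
$N = \frac{9}{10}$ ($N = \left(-2\right) \left(- \frac{1}{5}\right) - - \frac{1}{2} = \frac{2}{5} + \frac{1}{2} = \frac{9}{10} \approx 0.9$)
$C{\left(W \right)} = \frac{3 \left(66 + W\right)}{131 + W}$ ($C{\left(W \right)} = 3 \frac{W + 66}{W + 131} = 3 \frac{66 + W}{131 + W} = \frac{3 \left(66 + W\right)}{131 + W}$)
$\frac{1}{C{\left(v{\left(N,-7 \right)} \right)} + I{\left(31 \right)}} = \frac{1}{\frac{3 \left(66 - 13\right)}{131 - 13} + 31^{2}} = \frac{1}{3 \cdot \frac{1}{118} \cdot 53 + 961} = \frac{1}{\frac{159}{118} + 961} = \frac{1}{\frac{113557}{118}} = \frac{118}{113557}$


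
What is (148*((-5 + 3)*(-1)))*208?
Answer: 61568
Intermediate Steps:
(148*((-5 + 3)*(-1)))*208 = (148*(-2*(-1)))*208 = (148*2)*208 = 296*208 = 61568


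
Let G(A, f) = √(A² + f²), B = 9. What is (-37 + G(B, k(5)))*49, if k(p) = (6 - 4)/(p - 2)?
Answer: -1813 + 49*√733/3 ≈ -1370.8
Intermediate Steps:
k(p) = 2/(-2 + p)
(-37 + G(B, k(5)))*49 = (-37 + √(9² + (2/(-2 + 5))²))*49 = (-37 + √(81 + (2/3)²))*49 = (-37 + √(81 + (2*(⅓))²))*49 = (-37 + √(81 + (⅔)²))*49 = (-37 + √(81 + 4/9))*49 = (-37 + √(733/9))*49 = (-37 + √733/3)*49 = -1813 + 49*√733/3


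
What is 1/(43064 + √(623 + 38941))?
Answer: 1538/66231019 - 3*√1099/927234266 ≈ 2.3114e-5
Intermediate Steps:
1/(43064 + √(623 + 38941)) = 1/(43064 + √39564) = 1/(43064 + 6*√1099)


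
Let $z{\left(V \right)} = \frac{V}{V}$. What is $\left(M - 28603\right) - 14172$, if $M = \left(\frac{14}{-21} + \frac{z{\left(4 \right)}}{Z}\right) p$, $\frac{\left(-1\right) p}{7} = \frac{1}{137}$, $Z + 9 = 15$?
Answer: $- \frac{11720343}{274} \approx -42775.0$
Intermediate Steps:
$Z = 6$ ($Z = -9 + 15 = 6$)
$z{\left(V \right)} = 1$
$p = - \frac{7}{137} \approx -0.051095$
$M = \frac{7}{274}$ ($M = \left(\frac{14}{-21} + 1 \cdot \frac{1}{6}\right) \left(- \frac{7}{137}\right) = \left(14 \left(- \frac{1}{21}\right) + 1 \cdot \frac{1}{6}\right) \left(- \frac{7}{137}\right) = \left(- \frac{2}{3} + \frac{1}{6}\right) \left(- \frac{7}{137}\right) = \left(- \frac{1}{2}\right) \left(- \frac{7}{137}\right) = \frac{7}{274} \approx 0.025547$)
$\left(M - 28603\right) - 14172 = \left(\frac{7}{274} - 28603\right) - 14172 = - \frac{7837215}{274} - 14172 = - \frac{11720343}{274}$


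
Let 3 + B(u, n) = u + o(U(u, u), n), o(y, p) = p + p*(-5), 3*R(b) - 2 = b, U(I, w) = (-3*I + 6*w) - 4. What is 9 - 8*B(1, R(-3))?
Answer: 43/3 ≈ 14.333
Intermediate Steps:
U(I, w) = -4 - 3*I + 6*w
R(b) = ⅔ + b/3
o(y, p) = -4*p (o(y, p) = p - 5*p = -4*p)
B(u, n) = -3 + u - 4*n (B(u, n) = -3 + (u - 4*n) = -3 + u - 4*n)
9 - 8*B(1, R(-3)) = 9 - 8*(-3 + 1 - 4*(⅔ + (⅓)*(-3))) = 9 - 8*(-3 + 1 - 4*(⅔ - 1)) = 9 - 8*(-3 + 1 - 4*(-⅓)) = 9 - 8*(-3 + 1 + 4/3) = 9 - 8*(-⅔) = 9 + 16/3 = 43/3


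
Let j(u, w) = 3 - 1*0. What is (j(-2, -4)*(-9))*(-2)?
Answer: 54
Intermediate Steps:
j(u, w) = 3 (j(u, w) = 3 + 0 = 3)
(j(-2, -4)*(-9))*(-2) = (3*(-9))*(-2) = -27*(-2) = 54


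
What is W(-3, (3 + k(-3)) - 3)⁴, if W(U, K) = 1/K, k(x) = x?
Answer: 1/81 ≈ 0.012346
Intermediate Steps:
W(-3, (3 + k(-3)) - 3)⁴ = (1/((3 - 3) - 3))⁴ = (1/(0 - 3))⁴ = (1/(-3))⁴ = (-⅓)⁴ = 1/81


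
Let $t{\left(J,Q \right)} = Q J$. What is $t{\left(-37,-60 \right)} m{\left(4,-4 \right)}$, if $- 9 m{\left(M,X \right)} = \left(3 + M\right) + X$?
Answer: $-740$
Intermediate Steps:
$t{\left(J,Q \right)} = J Q$
$m{\left(M,X \right)} = - \frac{1}{3} - \frac{M}{9} - \frac{X}{9}$ ($m{\left(M,X \right)} = - \frac{\left(3 + M\right) + X}{9} = - \frac{3 + M + X}{9} = - \frac{1}{3} - \frac{M}{9} - \frac{X}{9}$)
$t{\left(-37,-60 \right)} m{\left(4,-4 \right)} = \left(-37\right) \left(-60\right) \left(- \frac{1}{3} - \frac{4}{9} - - \frac{4}{9}\right) = 2220 \left(- \frac{1}{3} - \frac{4}{9} + \frac{4}{9}\right) = 2220 \left(- \frac{1}{3}\right) = -740$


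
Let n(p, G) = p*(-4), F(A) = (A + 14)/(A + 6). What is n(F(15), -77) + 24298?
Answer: 510142/21 ≈ 24292.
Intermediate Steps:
F(A) = (14 + A)/(6 + A)
n(p, G) = -4*p
n(F(15), -77) + 24298 = -4*(14 + 15)/(6 + 15) + 24298 = -4*29/21 + 24298 = -116/21 + 24298 = 510142/21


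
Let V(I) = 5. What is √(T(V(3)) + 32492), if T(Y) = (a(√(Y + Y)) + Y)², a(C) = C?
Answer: √(32527 + 10*√10) ≈ 180.44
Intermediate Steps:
T(Y) = (Y + √2*√Y)² (T(Y) = (√(Y + Y) + Y)² = (√(2*Y) + Y)² = (√2*√Y + Y)² = (Y + √2*√Y)²)
√(T(V(3)) + 32492) = √((5 + √2*√5)² + 32492) = √((5 + √10)² + 32492) = √(32492 + (5 + √10)²)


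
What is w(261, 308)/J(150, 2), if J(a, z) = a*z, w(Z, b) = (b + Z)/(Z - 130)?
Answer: 569/39300 ≈ 0.014478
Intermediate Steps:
w(Z, b) = (Z + b)/(-130 + Z)
w(261, 308)/J(150, 2) = ((261 + 308)/(-130 + 261))/((150*2)) = (569/131)/300 = ((1/131)*569)*(1/300) = (569/131)*(1/300) = 569/39300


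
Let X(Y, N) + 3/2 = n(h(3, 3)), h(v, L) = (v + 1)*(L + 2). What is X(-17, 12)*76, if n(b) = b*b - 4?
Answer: 29982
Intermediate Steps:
h(v, L) = (1 + v)*(2 + L)
n(b) = -4 + b**2 (n(b) = b**2 - 4 = -4 + b**2)
X(Y, N) = 789/2 (X(Y, N) = -3/2 + (-4 + (2 + 3 + 2*3 + 3*3)**2) = -3/2 + (-4 + (2 + 3 + 6 + 9)**2) = -3/2 + (-4 + 20**2) = -3/2 + (-4 + 400) = -3/2 + 396 = 789/2)
X(-17, 12)*76 = (789/2)*76 = 29982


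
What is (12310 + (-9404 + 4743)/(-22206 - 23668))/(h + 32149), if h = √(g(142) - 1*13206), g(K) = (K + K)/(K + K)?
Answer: 6051659186183/15804684892948 - 188237867*I*√13205/15804684892948 ≈ 0.3829 - 0.0013686*I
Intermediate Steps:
g(K) = 1 (g(K) = (2*K)/((2*K)) = (2*K)*(1/(2*K)) = 1)
h = I*√13205 (h = √(1 - 1*13206) = √(1 - 13206) = √(-13205) = I*√13205 ≈ 114.91*I)
(12310 + (-9404 + 4743)/(-22206 - 23668))/(h + 32149) = (12310 + (-9404 + 4743)/(-22206 - 23668))/(I*√13205 + 32149) = (12310 - 4661/(-45874))/(32149 + I*√13205) = (12310 - 4661*(-1/45874))/(32149 + I*√13205) = (12310 + 4661/45874)/(32149 + I*√13205) = 564713601/(45874*(32149 + I*√13205))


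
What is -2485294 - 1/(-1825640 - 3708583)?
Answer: -13754171216561/5534223 ≈ -2.4853e+6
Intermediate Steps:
-2485294 - 1/(-1825640 - 3708583) = -2485294 - 1/(-5534223) = -2485294 - 1*(-1/5534223) = -2485294 + 1/5534223 = -13754171216561/5534223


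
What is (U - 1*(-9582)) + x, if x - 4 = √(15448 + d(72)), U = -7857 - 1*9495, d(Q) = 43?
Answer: -7766 + √15491 ≈ -7641.5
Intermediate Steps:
U = -17352 (U = -7857 - 9495 = -17352)
x = 4 + √15491 (x = 4 + √(15448 + 43) = 4 + √15491 ≈ 128.46)
(U - 1*(-9582)) + x = (-17352 - 1*(-9582)) + (4 + √15491) = (-17352 + 9582) + (4 + √15491) = -7770 + (4 + √15491) = -7766 + √15491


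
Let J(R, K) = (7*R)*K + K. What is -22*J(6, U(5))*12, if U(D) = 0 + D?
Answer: -56760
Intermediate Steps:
U(D) = D
J(R, K) = K + 7*K*R (J(R, K) = 7*K*R + K = K + 7*K*R)
-22*J(6, U(5))*12 = -110*(1 + 7*6)*12 = -110*(1 + 42)*12 = -110*43*12 = -22*215*12 = -4730*12 = -56760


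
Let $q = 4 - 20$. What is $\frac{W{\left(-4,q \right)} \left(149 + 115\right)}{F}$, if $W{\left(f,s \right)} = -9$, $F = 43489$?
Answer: $- \frac{2376}{43489} \approx -0.054635$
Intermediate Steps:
$q = -16$ ($q = 4 - 20 = -16$)
$\frac{W{\left(-4,q \right)} \left(149 + 115\right)}{F} = \frac{\left(-9\right) \left(149 + 115\right)}{43489} = \left(-9\right) 264 \cdot \frac{1}{43489} = \left(-2376\right) \frac{1}{43489} = - \frac{2376}{43489}$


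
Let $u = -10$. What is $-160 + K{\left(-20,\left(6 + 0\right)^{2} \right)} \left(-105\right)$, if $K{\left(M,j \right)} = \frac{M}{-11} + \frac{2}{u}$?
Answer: $- \frac{3629}{11} \approx -329.91$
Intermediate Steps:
$K{\left(M,j \right)} = - \frac{1}{5} - \frac{M}{11}$ ($K{\left(M,j \right)} = \frac{M}{-11} + \frac{2}{-10} = M \left(- \frac{1}{11}\right) + 2 \left(- \frac{1}{10}\right) = - \frac{M}{11} - \frac{1}{5} = - \frac{1}{5} - \frac{M}{11}$)
$-160 + K{\left(-20,\left(6 + 0\right)^{2} \right)} \left(-105\right) = -160 + \left(- \frac{1}{5} - - \frac{20}{11}\right) \left(-105\right) = -160 + \left(- \frac{1}{5} + \frac{20}{11}\right) \left(-105\right) = -160 + \frac{89}{55} \left(-105\right) = -160 - \frac{1869}{11} = - \frac{3629}{11}$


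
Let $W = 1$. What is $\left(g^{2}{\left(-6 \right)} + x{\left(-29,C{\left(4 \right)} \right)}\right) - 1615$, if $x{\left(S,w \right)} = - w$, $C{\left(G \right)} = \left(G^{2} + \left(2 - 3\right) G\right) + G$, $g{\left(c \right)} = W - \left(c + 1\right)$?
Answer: $-1595$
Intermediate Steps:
$g{\left(c \right)} = - c$ ($g{\left(c \right)} = 1 - \left(c + 1\right) = 1 - \left(1 + c\right) = - c$)
$C{\left(G \right)} = G^{2}$ ($C{\left(G \right)} = \left(G^{2} + \left(2 - 3\right) G\right) + G = \left(G^{2} - G\right) + G = G^{2}$)
$\left(g^{2}{\left(-6 \right)} + x{\left(-29,C{\left(4 \right)} \right)}\right) - 1615 = \left(\left(\left(-1\right) \left(-6\right)\right)^{2} - 4^{2}\right) - 1615 = \left(6^{2} - 16\right) - 1615 = \left(36 - 16\right) - 1615 = 20 - 1615 = -1595$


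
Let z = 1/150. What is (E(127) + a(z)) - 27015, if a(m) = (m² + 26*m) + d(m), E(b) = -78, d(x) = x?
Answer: -609588449/22500 ≈ -27093.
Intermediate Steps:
z = 1/150 ≈ 0.0066667
a(m) = m² + 27*m (a(m) = (m² + 26*m) + m = m² + 27*m)
(E(127) + a(z)) - 27015 = (-78 + (27 + 1/150)/150) - 27015 = (-78 + (1/150)*(4051/150)) - 27015 = (-78 + 4051/22500) - 27015 = -1750949/22500 - 27015 = -609588449/22500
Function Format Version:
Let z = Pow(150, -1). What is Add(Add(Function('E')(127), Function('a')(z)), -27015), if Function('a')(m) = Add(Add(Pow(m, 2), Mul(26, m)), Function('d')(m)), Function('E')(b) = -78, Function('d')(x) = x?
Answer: Rational(-609588449, 22500) ≈ -27093.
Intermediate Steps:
z = Rational(1, 150) ≈ 0.0066667
Function('a')(m) = Add(Pow(m, 2), Mul(27, m)) (Function('a')(m) = Add(Add(Pow(m, 2), Mul(26, m)), m) = Add(Pow(m, 2), Mul(27, m)))
Add(Add(Function('E')(127), Function('a')(z)), -27015) = Add(Add(-78, Mul(Rational(1, 150), Add(27, Rational(1, 150)))), -27015) = Add(Add(-78, Mul(Rational(1, 150), Rational(4051, 150))), -27015) = Add(Add(-78, Rational(4051, 22500)), -27015) = Add(Rational(-1750949, 22500), -27015) = Rational(-609588449, 22500)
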